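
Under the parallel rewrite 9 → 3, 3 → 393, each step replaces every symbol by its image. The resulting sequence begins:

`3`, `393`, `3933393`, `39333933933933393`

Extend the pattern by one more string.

φ(39333933933933393) expands symbol-by-symbol to 393 3 393 393 393 3 393 393 3 393 393 3 393 393 393 3 393; joining the 17 pieces gives the next term.

39333933933933393393339339333933933933393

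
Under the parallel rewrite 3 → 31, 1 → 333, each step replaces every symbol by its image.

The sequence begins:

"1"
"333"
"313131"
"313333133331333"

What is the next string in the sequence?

Rewriting the 15 symbols of 313333133331333 one by one yields 31 333 31 31 31 31 333 31 31 31 31 333 31 31 31; concatenated:

313333131313133331313131333313131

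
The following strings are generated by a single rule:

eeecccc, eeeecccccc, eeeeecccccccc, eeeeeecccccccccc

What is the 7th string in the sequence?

eeeeeeeeecccccccccccccccc

Reading off run lengths: e runs 3, 4, 5, 6; c runs 4, 6, 8, 10 — each is linear in n, where the shown terms are n = 2, 3, 4, 5.
Setting n = 8 gives 9, 16 characters in each block.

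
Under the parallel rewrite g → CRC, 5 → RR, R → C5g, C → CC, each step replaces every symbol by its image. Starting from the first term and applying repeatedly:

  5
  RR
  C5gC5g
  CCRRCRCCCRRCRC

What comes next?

CCCCC5gC5gCCC5gCCCCCCC5gC5gCCC5gCC

Replace each of the 14 characters of CCRRCRCCCRRCRC in place — CC CC C5g C5g CC C5g CC CC CC C5g C5g CC C5g CC — and concatenate.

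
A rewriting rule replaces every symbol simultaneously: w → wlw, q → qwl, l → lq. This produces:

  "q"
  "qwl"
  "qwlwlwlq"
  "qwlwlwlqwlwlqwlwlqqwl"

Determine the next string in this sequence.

Applying the rule to each of the 21 symbols of qwlwlwlqwlwlqwlwlqqwl gives the pieces qwl wlw lq wlw lq wlw lq qwl wlw lq wlw lq qwl wlw lq wlw lq qwl qwl wlw lq, which concatenate to the answer.

qwlwlwlqwlwlqwlwlqqwlwlwlqwlwlqqwlwlwlqwlwlqqwlqwlwlwlq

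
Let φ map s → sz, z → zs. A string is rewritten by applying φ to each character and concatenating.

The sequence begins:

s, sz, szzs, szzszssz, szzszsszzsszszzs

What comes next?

Applying the rule to each of the 16 symbols of szzszsszzsszszzs gives the pieces sz zs zs sz zs sz sz zs zs sz sz zs sz zs zs sz, which concatenate to the answer.

szzszsszzsszszzszsszszzsszzszssz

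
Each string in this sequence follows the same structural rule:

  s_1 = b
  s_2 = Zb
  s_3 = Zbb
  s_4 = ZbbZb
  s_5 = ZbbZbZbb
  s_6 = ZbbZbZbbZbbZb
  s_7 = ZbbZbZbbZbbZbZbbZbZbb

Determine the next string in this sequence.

ZbbZbZbbZbbZbZbbZbZbbZbbZbZbbZbbZb

This is a Fibonacci-style word recurrence s(k) = s(k−1)·s(k−2): e.g. Zb·b = Zbb.
The next term joins ZbbZbZbbZbbZbZbbZbZbb and ZbbZbZbbZbbZb.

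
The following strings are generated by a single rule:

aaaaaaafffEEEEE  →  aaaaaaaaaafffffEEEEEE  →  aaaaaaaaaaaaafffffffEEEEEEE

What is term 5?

aaaaaaaaaaaaaaaaaaafffffffffffEEEEEEEEE

The n-th term is 3n+1 a's then 2n-1 f's then n+3 E's, where the shown terms are n = 2, 3, 4.
Setting n = 6 gives 19, 11, 9 characters in each block.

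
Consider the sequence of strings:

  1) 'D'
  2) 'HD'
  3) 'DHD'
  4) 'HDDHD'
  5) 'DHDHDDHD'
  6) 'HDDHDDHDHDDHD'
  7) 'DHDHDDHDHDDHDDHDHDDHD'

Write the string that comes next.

Each term (from the third on) is the two preceding terms concatenated in order: term 3 = D·HD = DHD.
Continuing: HDDHDDHDHDDHD · DHDHDDHDHDDHDDHDHDDHD gives term 8.

HDDHDDHDHDDHDDHDHDDHDHDDHDDHDHDDHD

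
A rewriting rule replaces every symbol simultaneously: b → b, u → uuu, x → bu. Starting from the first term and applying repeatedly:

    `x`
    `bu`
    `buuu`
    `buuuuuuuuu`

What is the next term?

Expanding buuuuuuuuu: b→b, u→uuu, u→uuu, u→uuu, u→uuu, u→uuu, u→uuu, u→uuu, u→uuu, u→uuu. Concatenated: b uuu uuu uuu uuu uuu uuu uuu uuu uuu.

buuuuuuuuuuuuuuuuuuuuuuuuuuu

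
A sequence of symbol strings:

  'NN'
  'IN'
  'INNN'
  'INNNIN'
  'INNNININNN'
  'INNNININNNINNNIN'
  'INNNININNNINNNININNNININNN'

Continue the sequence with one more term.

This is a Fibonacci-style word recurrence s(k) = s(k−1)·s(k−2): e.g. IN·NN = INNN.
The next term joins INNNININNNINNNININNNININNN and INNNININNNINNNIN.

INNNININNNINNNININNNININNNINNNININNNINNNIN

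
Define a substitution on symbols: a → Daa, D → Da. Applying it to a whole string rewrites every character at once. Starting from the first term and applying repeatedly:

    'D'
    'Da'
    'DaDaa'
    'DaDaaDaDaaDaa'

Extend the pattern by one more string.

DaDaaDaDaaDaaDaDaaDaDaaDaaDaDaaDaa

Replace each of the 13 characters of DaDaaDaDaaDaa in place — Da Daa Da Daa Daa Da Daa Da Daa Daa Da Daa Daa — and concatenate.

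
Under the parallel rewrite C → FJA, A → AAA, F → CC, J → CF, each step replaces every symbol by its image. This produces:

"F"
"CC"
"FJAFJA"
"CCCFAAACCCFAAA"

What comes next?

FJAFJAFJACCAAAAAAAAAFJAFJAFJACCAAAAAAAAA

φ(CCCFAAACCCFAAA) expands symbol-by-symbol to FJA FJA FJA CC AAA AAA AAA FJA FJA FJA CC AAA AAA AAA; joining the 14 pieces gives the next term.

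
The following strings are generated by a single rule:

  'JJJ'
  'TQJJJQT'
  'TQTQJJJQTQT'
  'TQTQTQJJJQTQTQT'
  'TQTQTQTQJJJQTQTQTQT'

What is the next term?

Every step adds TQ to the front and QT to the end of the previous string.
So the next term is TQ·TQTQTQTQJJJQTQTQTQT·QT.

TQTQTQTQTQJJJQTQTQTQTQT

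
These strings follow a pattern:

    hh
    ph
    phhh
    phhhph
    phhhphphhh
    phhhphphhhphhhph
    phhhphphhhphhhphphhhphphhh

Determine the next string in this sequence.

Each term (from the third on) is the previous term followed by the one before it: term 3 = ph·hh = phhh.
So term 8 is phhhphphhhphhhphphhhphphhh·phhhphphhhphhhph.

phhhphphhhphhhphphhhphphhhphhhphphhhphhhph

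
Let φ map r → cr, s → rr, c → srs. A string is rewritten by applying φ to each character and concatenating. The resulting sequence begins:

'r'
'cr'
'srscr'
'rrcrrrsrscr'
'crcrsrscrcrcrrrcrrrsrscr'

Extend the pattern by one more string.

Replace each of the 24 characters of crcrsrscrcrcrrrcrrrsrscr in place — srs cr srs cr rr cr rr srs cr srs cr srs cr cr cr srs cr cr cr rr cr rr srs cr — and concatenate.

srscrsrscrrrcrrrsrscrsrscrsrscrcrcrsrscrcrcrrrcrrrsrscr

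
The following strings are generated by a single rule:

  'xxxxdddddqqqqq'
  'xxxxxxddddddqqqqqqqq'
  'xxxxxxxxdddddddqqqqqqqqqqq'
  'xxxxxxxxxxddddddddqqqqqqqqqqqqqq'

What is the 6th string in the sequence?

Each string has the form x^{2n} d^{n+3} q^{3n-1}, where the shown terms are n = 2, 3, 4, 5.
Setting n = 7 gives 14, 10, 20 characters in each block.

xxxxxxxxxxxxxxddddddddddqqqqqqqqqqqqqqqqqqqq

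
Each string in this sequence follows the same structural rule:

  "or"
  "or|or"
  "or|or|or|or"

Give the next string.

Each string is two copies of the previous one joined by '|'.
One more doubling of or|or|or|or gives the answer.

or|or|or|or|or|or|or|or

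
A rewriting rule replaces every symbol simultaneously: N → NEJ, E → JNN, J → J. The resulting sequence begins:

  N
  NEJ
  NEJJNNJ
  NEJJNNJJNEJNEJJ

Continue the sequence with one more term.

Rewriting the 15 symbols of NEJJNNJJNEJNEJJ one by one yields NEJ JNN J J NEJ NEJ J J NEJ JNN J NEJ JNN J J; concatenated:

NEJJNNJJNEJNEJJJNEJJNNJNEJJNNJJ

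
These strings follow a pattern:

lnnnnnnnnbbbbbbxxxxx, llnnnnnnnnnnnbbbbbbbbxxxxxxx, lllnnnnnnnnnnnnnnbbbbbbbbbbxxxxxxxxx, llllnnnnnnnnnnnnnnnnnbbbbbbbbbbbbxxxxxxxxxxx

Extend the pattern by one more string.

lllllnnnnnnnnnnnnnnnnnnnnbbbbbbbbbbbbbbxxxxxxxxxxxxx

The n-th term is n-1 l's then 3n+2 n's then 2n+2 b's then 2n+1 x's, where the shown terms are n = 2, 3, 4, 5.
Setting n = 6 gives 5, 20, 14, 13 characters in each block.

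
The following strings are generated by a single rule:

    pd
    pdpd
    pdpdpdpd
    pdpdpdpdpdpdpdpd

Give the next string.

s(k+1) = s(k)·s(k) — each term doubles the last.
So the next term is two copies of pdpdpdpdpdpdpdpd.

pdpdpdpdpdpdpdpdpdpdpdpdpdpdpdpd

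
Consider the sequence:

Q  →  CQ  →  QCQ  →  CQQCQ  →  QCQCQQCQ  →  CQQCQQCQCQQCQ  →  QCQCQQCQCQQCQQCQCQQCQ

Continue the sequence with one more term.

CQQCQQCQCQQCQQCQCQQCQCQQCQQCQCQQCQ

Each term (from the third on) is the two preceding terms concatenated in order: term 3 = Q·CQ = QCQ.
Continuing: CQQCQQCQCQQCQ · QCQCQQCQCQQCQQCQCQQCQ gives term 8.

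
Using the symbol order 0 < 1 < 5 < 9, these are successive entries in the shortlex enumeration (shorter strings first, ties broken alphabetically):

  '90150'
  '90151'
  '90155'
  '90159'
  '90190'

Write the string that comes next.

Find the rightmost character of 90190 below 9, bump it to the next letter, and reset everything to its right to 0.

90191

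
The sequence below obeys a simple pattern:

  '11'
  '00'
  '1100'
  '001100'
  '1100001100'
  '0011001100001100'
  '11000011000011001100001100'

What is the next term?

From term 3 onward, concatenate the second-to-last term with the last: 11·00 = 1100, 00·1100 = 001100, …
So term 8 is 0011001100001100·11000011000011001100001100.

001100110000110011000011000011001100001100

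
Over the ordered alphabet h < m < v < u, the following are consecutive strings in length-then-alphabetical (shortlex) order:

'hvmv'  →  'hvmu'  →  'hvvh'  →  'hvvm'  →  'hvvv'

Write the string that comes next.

Treat hvvv as a base-4 numeral over the given alphabet and add one, carrying through any trailing u's.

hvvu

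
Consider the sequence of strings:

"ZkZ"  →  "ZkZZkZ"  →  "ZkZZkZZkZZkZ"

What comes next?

ZkZZkZZkZZkZZkZZkZZkZZkZ

Each string is two copies of the previous one concatenated.
One more doubling of ZkZZkZZkZZkZ gives the answer.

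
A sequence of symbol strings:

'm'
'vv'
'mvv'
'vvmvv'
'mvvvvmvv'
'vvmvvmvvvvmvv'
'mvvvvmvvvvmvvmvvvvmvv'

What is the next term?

vvmvvmvvvvmvvmvvvvmvvvvmvvmvvvvmvv

From term 3 onward, concatenate the second-to-last term with the last: m·vv = mvv, vv·mvv = vvmvv, …
The next term joins vvmvvmvvvvmvv and mvvvvmvvvvmvvmvvvvmvv.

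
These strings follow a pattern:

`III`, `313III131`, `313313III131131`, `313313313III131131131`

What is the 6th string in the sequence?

Each term wraps the previous one in 313 on the left and 131 on the right.
From 313313313III131131131, 2 further steps: 313313313III131131131 → 313313313313III131131131131 → (answer).

313313313313313III131131131131131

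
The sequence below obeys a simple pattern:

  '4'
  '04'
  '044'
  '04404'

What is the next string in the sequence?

This is a Fibonacci-style word recurrence s(k) = s(k−1)·s(k−2): e.g. 04·4 = 044.
Continuing: 04404 · 044 gives term 5.

04404044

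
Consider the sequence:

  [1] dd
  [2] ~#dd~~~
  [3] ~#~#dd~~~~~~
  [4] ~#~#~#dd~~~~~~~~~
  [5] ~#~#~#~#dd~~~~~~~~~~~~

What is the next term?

s(k+1) = ~#·s(k)·~~~, so each term gains ~# as a prefix and ~~~ as a suffix.
One more step from ~#~#~#~#dd~~~~~~~~~~~~ gives the answer.

~#~#~#~#~#dd~~~~~~~~~~~~~~~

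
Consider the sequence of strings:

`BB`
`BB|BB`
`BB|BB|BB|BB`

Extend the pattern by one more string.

Every step duplicates the string with '|' between the halves.
So the next term is two copies of BB|BB|BB|BB with '|' between the halves.

BB|BB|BB|BB|BB|BB|BB|BB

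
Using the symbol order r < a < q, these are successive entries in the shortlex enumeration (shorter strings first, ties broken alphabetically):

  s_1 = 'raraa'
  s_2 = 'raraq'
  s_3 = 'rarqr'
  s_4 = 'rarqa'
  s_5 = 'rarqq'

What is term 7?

raara

Continuing the enumeration 2 steps past rarqq: rarqq → raarr → (answer).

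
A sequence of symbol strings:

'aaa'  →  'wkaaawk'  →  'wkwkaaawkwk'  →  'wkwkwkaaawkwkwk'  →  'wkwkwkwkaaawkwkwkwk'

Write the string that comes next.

Each term wraps the previous one in wk on the left and wk on the right.
Applying this once more to wkwkwkwkaaawkwkwkwk:

wkwkwkwkwkaaawkwkwkwkwk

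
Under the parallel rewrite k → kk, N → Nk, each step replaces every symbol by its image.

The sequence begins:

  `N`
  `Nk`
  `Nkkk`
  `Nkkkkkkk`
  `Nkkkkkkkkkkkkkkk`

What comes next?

Rewriting the 16 symbols of Nkkkkkkkkkkkkkkk one by one yields Nk kk kk kk kk kk kk kk kk kk kk kk kk kk kk kk; concatenated:

Nkkkkkkkkkkkkkkkkkkkkkkkkkkkkkkk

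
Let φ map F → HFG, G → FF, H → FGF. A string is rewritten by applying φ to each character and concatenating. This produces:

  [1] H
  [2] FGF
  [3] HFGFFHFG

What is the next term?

Expanding HFGFFHFG: H→FGF, F→HFG, G→FF, F→HFG, F→HFG, H→FGF, F→HFG, G→FF. Concatenated: FGF HFG FF HFG HFG FGF HFG FF.

FGFHFGFFHFGHFGFGFHFGFF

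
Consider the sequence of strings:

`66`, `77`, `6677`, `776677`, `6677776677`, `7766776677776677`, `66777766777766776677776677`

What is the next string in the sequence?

This is a Fibonacci-style word recurrence s(k) = s(k−2)·s(k−1): e.g. 66·77 = 6677.
Continuing: 7766776677776677 · 66777766777766776677776677 gives term 8.

776677667777667766777766777766776677776677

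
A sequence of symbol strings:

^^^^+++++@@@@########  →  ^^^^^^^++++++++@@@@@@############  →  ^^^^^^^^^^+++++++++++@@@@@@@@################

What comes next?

^^^^^^^^^^^^^++++++++++++++@@@@@@@@@@####################

Term n consists of 3n-2 ^'s, followed by 3n-1 +'s, followed by 2n @'s, followed by 4n #'s, where the shown terms are n = 2, 3, 4.
At n = 5 the blocks have lengths 13, 14, 10, 20.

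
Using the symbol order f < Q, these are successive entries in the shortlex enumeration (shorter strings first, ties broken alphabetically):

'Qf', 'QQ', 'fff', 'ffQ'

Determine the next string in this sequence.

fQf

Find the rightmost character of ffQ below Q, bump it to the next letter, and reset everything to its right to f.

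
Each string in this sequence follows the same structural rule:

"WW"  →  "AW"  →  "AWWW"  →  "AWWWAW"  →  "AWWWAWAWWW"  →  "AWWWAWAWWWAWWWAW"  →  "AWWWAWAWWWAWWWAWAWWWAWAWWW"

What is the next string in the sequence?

AWWWAWAWWWAWWWAWAWWWAWAWWWAWWWAWAWWWAWWWAW

This is a Fibonacci-style word recurrence s(k) = s(k−1)·s(k−2): e.g. AW·WW = AWWW.
So term 8 is AWWWAWAWWWAWWWAWAWWWAWAWWW·AWWWAWAWWWAWWWAW.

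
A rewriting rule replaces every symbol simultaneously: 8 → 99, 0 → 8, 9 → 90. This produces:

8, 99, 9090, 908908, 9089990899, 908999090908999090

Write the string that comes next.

908999090908908908999090908908

φ(908999090908999090) expands symbol-by-symbol to 90 8 99 90 90 90 8 90 8 90 8 99 90 90 90 8 90 8; joining the 18 pieces gives the next term.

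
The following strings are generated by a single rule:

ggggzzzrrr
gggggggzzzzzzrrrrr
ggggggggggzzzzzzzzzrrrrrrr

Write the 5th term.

ggggggggggggggggzzzzzzzzzzzzzzzrrrrrrrrrrr

The n-th term is 3n+1 g's then 3n z's then 2n+1 r's (n = 1, 2, …).
Setting n = 5 gives 16, 15, 11 characters in each block.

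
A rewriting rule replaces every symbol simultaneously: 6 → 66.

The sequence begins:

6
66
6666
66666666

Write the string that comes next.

6666666666666666

Apply φ to 66666666 symbol by symbol: 6→66, 6→66, 6→66, 6→66, 6→66, 6→66, 6→66, 6→66; joined: 66 66 66 66 66 66 66 66.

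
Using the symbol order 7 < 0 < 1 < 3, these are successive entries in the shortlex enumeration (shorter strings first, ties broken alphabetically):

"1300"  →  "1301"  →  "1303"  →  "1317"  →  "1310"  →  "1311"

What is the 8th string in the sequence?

1337

Continuing the enumeration 2 steps past 1311: 1311 → 1313 → (answer).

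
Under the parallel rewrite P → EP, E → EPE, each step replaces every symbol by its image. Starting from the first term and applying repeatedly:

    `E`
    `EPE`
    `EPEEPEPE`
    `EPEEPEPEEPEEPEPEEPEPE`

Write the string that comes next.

EPEEPEPEEPEEPEPEEPEPEEPEEPEPEEPEEPEPEEPEPEEPEEPEPEEPEPE

φ(EPEEPEPEEPEEPEPEEPEPE) expands symbol-by-symbol to EPE EP EPE EPE EP EPE EP EPE EPE EP EPE EPE EP EPE EP EPE EPE EP EPE EP EPE; joining the 21 pieces gives the next term.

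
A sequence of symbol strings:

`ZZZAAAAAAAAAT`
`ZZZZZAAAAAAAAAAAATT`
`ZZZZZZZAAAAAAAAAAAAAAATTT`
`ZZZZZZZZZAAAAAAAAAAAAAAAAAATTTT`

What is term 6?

ZZZZZZZZZZZZZAAAAAAAAAAAAAAAAAAAAAAAATTTTTT

Term n consists of 2n-1 Z's, followed by 3n+3 A's, followed by n-1 T's, where the shown terms are n = 2, 3, 4, 5.
Setting n = 7 gives 13, 24, 6 characters in each block.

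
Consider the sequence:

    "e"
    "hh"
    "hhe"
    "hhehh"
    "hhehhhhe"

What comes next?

hhehhhhehhehh

Each term (from the third on) is the previous term followed by the one before it: term 3 = hh·e = hhe.
Continuing: hhehhhhe · hhehh gives term 6.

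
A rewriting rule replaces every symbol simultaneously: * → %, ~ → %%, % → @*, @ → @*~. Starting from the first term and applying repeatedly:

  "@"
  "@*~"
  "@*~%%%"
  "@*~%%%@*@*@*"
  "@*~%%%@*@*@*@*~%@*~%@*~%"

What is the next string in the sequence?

@*~%%%@*@*@*@*~%@*~%@*~%@*~%%%@*@*~%%%@*@*~%%%@*

φ(@*~%%%@*@*@*@*~%@*~%@*~%) expands symbol-by-symbol to @*~ % %% @* @* @* @*~ % @*~ % @*~ % @*~ % %% @* @*~ % %% @* @*~ % %% @*; joining the 24 pieces gives the next term.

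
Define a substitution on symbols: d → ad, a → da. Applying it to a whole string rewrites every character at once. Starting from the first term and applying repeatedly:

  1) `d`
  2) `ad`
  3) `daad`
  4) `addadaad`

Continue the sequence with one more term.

daadaddaaddadaad

Rewriting each symbol of addadaad: a→da, d→ad, d→ad, a→da, d→ad, a→da, a→da, d→ad, which concatenates to da ad ad da ad da da ad.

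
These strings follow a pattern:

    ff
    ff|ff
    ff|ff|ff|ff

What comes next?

ff|ff|ff|ff|ff|ff|ff|ff

Each string is two copies of the previous one joined by '|'.
One more doubling of ff|ff|ff|ff gives the answer.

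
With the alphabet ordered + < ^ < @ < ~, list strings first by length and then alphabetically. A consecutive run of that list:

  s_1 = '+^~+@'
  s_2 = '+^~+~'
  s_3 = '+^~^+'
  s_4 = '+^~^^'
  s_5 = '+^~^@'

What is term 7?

+^~@+

Stepping forward 2 times from +^~^@: +^~^@ → +^~^~, then the target.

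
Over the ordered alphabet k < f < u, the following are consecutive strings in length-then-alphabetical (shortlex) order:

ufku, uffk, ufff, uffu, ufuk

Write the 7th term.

ufuu

Stepping forward 2 times from ufuk: ufuk → ufuf, then the target.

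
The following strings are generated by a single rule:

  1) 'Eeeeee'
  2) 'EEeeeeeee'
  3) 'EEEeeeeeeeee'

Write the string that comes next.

EEEEeeeeeeeeeee

Reading off run lengths: E runs 1, 2, 3; e runs 5, 7, 9 — each is linear in n, where the shown terms are n = 2, 3, 4.
For the next term, n = 5, so the run lengths are 4, 11.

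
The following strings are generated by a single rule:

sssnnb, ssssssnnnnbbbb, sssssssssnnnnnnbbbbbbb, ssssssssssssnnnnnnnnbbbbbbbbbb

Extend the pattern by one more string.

The n-th term is 3n s's then 2n n's then 3n-2 b's (n = 1, 2, …).
For the next term, n = 5, so the run lengths are 15, 10, 13.

sssssssssssssssnnnnnnnnnnbbbbbbbbbbbbb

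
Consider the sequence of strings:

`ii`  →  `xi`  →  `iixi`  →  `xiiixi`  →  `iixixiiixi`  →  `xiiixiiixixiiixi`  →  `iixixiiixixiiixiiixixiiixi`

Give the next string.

Each term (from the third on) is the two preceding terms concatenated in order: term 3 = ii·xi = iixi.
The next term joins xiiixiiixixiiixi and iixixiiixixiiixiiixixiiixi.

xiiixiiixixiiixiiixixiiixixiiixiiixixiiixi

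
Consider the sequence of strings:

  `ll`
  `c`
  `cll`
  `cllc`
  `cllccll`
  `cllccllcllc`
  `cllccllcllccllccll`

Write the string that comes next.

cllccllcllccllccllcllccllcllc

From term 3 onward, concatenate the last term with the second-to-last: c·ll = cll, cll·c = cllc, …
The next term joins cllccllcllccllccll and cllccllcllc.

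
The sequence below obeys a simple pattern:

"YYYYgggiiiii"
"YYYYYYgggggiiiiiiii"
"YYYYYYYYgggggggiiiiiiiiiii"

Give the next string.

YYYYYYYYYYgggggggggiiiiiiiiiiiiii

The n-th term is 2n+2 Y's then 2n+1 g's then 3n+2 i's (n = 1, 2, …).
At n = 4 the blocks have lengths 10, 9, 14.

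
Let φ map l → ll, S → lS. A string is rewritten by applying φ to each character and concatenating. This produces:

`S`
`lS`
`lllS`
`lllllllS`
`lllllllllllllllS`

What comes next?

Replace each of the 16 characters of lllllllllllllllS in place — ll ll ll ll ll ll ll ll ll ll ll ll ll ll ll lS — and concatenate.

lllllllllllllllllllllllllllllllS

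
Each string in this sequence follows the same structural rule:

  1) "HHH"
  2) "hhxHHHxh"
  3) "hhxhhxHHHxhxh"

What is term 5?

Every step adds hhx to the front and xh to the end of the previous string.
From hhxhhxHHHxhxh, 2 further steps: hhxhhxHHHxhxh → hhxhhxhhxHHHxhxhxh → (answer).

hhxhhxhhxhhxHHHxhxhxhxh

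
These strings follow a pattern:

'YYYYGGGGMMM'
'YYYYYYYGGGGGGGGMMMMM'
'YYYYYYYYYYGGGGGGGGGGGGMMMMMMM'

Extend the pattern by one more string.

YYYYYYYYYYYYYGGGGGGGGGGGGGGGGMMMMMMMMM

Each string has the form Y^{3n+1} G^{4n} M^{2n+1} (n = 1, 2, …).
At n = 4 the blocks have lengths 13, 16, 9.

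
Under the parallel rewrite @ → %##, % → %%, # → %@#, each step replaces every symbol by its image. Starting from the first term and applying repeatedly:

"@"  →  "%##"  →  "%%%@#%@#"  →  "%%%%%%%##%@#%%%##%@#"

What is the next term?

φ(%%%%%%%##%@#%%%##%@#) expands symbol-by-symbol to %% %% %% %% %% %% %% %@# %@# %% %## %@# %% %% %% %@# %@# %% %## %@#; joining the 20 pieces gives the next term.

%%%%%%%%%%%%%%%@#%@#%%%##%@#%%%%%%%@#%@#%%%##%@#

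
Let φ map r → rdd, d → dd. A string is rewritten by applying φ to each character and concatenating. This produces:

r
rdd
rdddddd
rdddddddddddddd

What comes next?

Rewriting the 15 symbols of rdddddddddddddd one by one yields rdd dd dd dd dd dd dd dd dd dd dd dd dd dd dd; concatenated:

rdddddddddddddddddddddddddddddd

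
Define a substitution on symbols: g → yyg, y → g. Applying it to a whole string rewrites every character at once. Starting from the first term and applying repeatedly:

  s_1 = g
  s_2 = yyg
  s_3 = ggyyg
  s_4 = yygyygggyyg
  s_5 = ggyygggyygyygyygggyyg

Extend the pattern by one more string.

yygyygggyygyygyygggyygggyygggyygyygyygggyyg

Applying the rule to each of the 21 symbols of ggyygggyygyygyygggyyg gives the pieces yyg yyg g g yyg yyg yyg g g yyg g g yyg g g yyg yyg yyg g g yyg, which concatenate to the answer.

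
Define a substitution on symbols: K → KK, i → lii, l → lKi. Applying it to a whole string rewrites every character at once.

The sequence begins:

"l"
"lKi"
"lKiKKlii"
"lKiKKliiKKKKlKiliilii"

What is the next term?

Rewriting the 21 symbols of lKiKKliiKKKKlKiliilii one by one yields lKi KK lii KK KK lKi lii lii KK KK KK KK lKi KK lii lKi lii lii lKi lii lii; concatenated:

lKiKKliiKKKKlKiliiliiKKKKKKKKlKiKKliilKiliiliilKiliilii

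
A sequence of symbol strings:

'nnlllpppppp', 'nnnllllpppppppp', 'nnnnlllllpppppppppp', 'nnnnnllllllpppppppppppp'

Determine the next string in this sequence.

Term n consists of n n's, followed by n+1 l's, followed by 2n+2 p's, where the shown terms are n = 2, 3, 4, 5.
For the next term, n = 6, so the run lengths are 6, 7, 14.

nnnnnnlllllllpppppppppppppp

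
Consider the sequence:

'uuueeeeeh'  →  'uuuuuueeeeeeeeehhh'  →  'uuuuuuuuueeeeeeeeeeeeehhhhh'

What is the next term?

Each string has the form u^{3n} e^{4n+1} h^{2n-1} (n = 1, 2, …).
For the next term, n = 4, so the run lengths are 12, 17, 7.

uuuuuuuuuuuueeeeeeeeeeeeeeeeehhhhhhh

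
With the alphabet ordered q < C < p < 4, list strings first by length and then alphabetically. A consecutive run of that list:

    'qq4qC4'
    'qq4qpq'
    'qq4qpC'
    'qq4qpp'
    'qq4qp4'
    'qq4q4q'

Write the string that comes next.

qq4q4C

Find the rightmost character of qq4q4q below 4, bump it to the next letter, and reset everything to its right to q.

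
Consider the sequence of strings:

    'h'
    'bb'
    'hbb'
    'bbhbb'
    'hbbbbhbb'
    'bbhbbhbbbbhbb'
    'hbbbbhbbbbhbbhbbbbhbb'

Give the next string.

From term 3 onward, concatenate the second-to-last term with the last: h·bb = hbb, bb·hbb = bbhbb, …
So term 8 is bbhbbhbbbbhbb·hbbbbhbbbbhbbhbbbbhbb.

bbhbbhbbbbhbbhbbbbhbbbbhbbhbbbbhbb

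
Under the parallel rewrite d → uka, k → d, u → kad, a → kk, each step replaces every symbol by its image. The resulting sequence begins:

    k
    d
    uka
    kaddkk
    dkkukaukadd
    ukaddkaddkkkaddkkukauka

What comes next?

Rewriting the 23 symbols of ukaddkaddkkkaddkkukauka one by one yields kad d kk uka uka d kk uka uka d d d kk uka uka d d kad d kk kad d kk; concatenated:

kaddkkukaukadkkukaukadddkkukaukaddkaddkkkaddkk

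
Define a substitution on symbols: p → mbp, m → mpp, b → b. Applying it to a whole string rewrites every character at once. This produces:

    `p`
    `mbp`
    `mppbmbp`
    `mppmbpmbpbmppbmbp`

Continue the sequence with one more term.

φ(mppmbpmbpbmppbmbp) expands symbol-by-symbol to mpp mbp mbp mpp b mbp mpp b mbp b mpp mbp mbp b mpp b mbp; joining the 17 pieces gives the next term.

mppmbpmbpmppbmbpmppbmbpbmppmbpmbpbmppbmbp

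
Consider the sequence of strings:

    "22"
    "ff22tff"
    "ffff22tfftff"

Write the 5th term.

Every step adds ff to the front and tff to the end of the previous string.
From ffff22tfftff, 2 further steps: ffff22tfftff → ffffff22tfftfftff → (answer).

ffffffff22tfftfftfftff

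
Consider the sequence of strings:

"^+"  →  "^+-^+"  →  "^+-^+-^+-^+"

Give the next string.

Every step duplicates the string with '-' between the halves.
Doubling ^+-^+-^+-^+ with '-' between the halves:

^+-^+-^+-^+-^+-^+-^+-^+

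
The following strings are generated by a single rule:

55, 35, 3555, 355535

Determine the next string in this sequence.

From term 3 onward, concatenate the last term with the second-to-last: 35·55 = 3555, 3555·35 = 355535, …
Continuing: 355535 · 3555 gives term 5.

3555353555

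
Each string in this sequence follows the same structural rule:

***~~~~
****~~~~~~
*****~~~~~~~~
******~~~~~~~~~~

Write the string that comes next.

Each string has the form *^{n+1} ~^{2n}, where the shown terms are n = 2, 3, 4, 5.
For the next term, n = 6, so the run lengths are 7, 12.

*******~~~~~~~~~~~~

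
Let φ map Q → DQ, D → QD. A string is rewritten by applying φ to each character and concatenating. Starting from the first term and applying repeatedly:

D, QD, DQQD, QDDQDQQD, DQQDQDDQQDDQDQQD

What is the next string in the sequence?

φ(DQQDQDDQQDDQDQQD) expands symbol-by-symbol to QD DQ DQ QD DQ QD QD DQ DQ QD QD DQ QD DQ DQ QD; joining the 16 pieces gives the next term.

QDDQDQQDDQQDQDDQDQQDQDDQQDDQDQQD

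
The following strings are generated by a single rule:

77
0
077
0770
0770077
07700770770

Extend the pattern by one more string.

This is a Fibonacci-style word recurrence s(k) = s(k−1)·s(k−2): e.g. 0·77 = 077.
So term 7 is 07700770770·0770077.

077007707700770077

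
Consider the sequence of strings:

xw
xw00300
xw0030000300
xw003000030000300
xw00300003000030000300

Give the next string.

Each term is the previous one with 00300 appended.
Applying this once more to xw00300003000030000300:

xw0030000300003000030000300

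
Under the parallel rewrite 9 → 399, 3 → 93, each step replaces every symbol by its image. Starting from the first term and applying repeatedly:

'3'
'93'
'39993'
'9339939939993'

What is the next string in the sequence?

3999393399399933993999339939939993

φ(9339939939993) expands symbol-by-symbol to 399 93 93 399 399 93 399 399 93 399 399 399 93; joining the 13 pieces gives the next term.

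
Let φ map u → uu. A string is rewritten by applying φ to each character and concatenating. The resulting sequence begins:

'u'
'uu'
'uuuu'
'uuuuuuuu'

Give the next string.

uuuuuuuuuuuuuuuu

Expanding uuuuuuuu: u→uu, u→uu, u→uu, u→uu, u→uu, u→uu, u→uu, u→uu. Concatenated: uu uu uu uu uu uu uu uu.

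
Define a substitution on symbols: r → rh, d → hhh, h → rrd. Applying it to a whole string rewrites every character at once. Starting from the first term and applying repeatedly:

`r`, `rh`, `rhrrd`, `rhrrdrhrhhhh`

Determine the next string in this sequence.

rhrrdrhrhhhhrhrrdrhrrdrrdrrdrrd

Rewriting each symbol of rhrrdrhrhhhh: r→rh, h→rrd, r→rh, r→rh, d→hhh, r→rh, h→rrd, r→rh, h→rrd, h→rrd, h→rrd, h→rrd, which concatenates to rh rrd rh rh hhh rh rrd rh rrd rrd rrd rrd.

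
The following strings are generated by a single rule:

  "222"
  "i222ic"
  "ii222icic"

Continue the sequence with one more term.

s(k+1) = i·s(k)·ic, so each term gains i as a prefix and ic as a suffix.
One more step from ii222icic gives the answer.

iii222icicic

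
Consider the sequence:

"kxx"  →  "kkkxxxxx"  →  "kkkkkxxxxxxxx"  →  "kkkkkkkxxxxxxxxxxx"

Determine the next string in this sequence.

kkkkkkkkkxxxxxxxxxxxxxx

Reading off run lengths: k runs 1, 3, 5, 7; x runs 2, 5, 8, 11 — each is linear in n (n = 1, 2, …).
Setting n = 5 gives 9, 14 characters in each block.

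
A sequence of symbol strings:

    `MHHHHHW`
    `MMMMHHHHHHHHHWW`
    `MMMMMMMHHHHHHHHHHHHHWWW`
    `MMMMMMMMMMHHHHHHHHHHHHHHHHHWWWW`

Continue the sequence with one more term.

Reading off run lengths: M runs 1, 4, 7, 10; H runs 5, 9, 13, 17; W runs 1, 2, 3, 4 — each is linear in n (n = 1, 2, …).
At n = 5 the blocks have lengths 13, 21, 5.

MMMMMMMMMMMMMHHHHHHHHHHHHHHHHHHHHHWWWWW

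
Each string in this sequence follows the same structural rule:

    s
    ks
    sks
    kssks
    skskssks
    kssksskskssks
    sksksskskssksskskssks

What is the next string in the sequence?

ksskssksksskssksksskskssksskskssks

Each term (from the third on) is the two preceding terms concatenated in order: term 3 = s·ks = sks.
So term 8 is kssksskskssks·sksksskskssksskskssks.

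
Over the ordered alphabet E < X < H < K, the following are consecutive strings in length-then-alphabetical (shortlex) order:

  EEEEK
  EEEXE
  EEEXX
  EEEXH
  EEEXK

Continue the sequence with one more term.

EEEHE

Treat EEEXK as a base-4 numeral over the given alphabet and add one, carrying through any trailing K's.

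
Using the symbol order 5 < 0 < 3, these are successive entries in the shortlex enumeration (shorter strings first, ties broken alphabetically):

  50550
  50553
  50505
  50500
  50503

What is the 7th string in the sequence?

50530

Continuing the enumeration 2 steps past 50503: 50503 → 50535 → (answer).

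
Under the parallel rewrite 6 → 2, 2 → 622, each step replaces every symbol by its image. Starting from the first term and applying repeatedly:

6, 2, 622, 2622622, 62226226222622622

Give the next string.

26226226222622622262262262226226222622622

Applying the rule to each of the 17 symbols of 62226226222622622 gives the pieces 2 622 622 622 2 622 622 2 622 622 622 2 622 622 2 622 622, which concatenate to the answer.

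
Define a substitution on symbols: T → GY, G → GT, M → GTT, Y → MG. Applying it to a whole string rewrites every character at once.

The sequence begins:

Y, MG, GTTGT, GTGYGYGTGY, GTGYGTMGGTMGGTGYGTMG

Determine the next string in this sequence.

Rewriting the 20 symbols of GTGYGTMGGTMGGTGYGTMG one by one yields GT GY GT MG GT GY GTT GT GT GY GTT GT GT GY GT MG GT GY GTT GT; concatenated:

GTGYGTMGGTGYGTTGTGTGYGTTGTGTGYGTMGGTGYGTTGT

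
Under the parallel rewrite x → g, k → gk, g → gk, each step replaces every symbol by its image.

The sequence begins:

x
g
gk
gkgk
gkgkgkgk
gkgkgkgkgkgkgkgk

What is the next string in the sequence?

gkgkgkgkgkgkgkgkgkgkgkgkgkgkgkgk

Applying the rule to each of the 16 symbols of gkgkgkgkgkgkgkgk gives the pieces gk gk gk gk gk gk gk gk gk gk gk gk gk gk gk gk, which concatenate to the answer.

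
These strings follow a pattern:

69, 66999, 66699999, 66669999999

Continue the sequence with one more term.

Term n consists of n 6's, followed by 2n-1 9's (n = 1, 2, …).
For the next term, n = 5, so the run lengths are 5, 9.

66666999999999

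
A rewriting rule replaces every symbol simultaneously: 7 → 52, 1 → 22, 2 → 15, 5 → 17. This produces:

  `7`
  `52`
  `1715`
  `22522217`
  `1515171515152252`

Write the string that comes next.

Rewriting the 16 symbols of 1515171515152252 one by one yields 22 17 22 17 22 52 22 17 22 17 22 17 15 15 17 15; concatenated:

22172217225222172217221715151715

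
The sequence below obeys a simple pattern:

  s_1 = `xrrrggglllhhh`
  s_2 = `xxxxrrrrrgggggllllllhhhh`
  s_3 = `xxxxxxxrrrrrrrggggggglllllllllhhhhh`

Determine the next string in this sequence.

xxxxxxxxxxrrrrrrrrrgggggggggllllllllllllhhhhhh

Reading off run lengths: x runs 1, 4, 7; r runs 3, 5, 7; g runs 3, 5, 7; l runs 3, 6, 9; h runs 3, 4, 5 — each is linear in n (n = 1, 2, …).
Setting n = 4 gives 10, 9, 9, 12, 6 characters in each block.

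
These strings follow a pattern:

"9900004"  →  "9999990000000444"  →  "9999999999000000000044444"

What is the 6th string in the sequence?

9999999999999999999999000000000000000000044444444444

Each string has the form 9^{4n-2} 0^{3n+1} 4^{2n-1} (n = 1, 2, …).
For term 6, n = 6, so the run lengths are 22, 19, 11.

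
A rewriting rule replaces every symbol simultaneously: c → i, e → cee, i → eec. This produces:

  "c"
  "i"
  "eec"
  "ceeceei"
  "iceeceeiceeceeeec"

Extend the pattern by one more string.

Replace each of the 17 characters of iceeceeiceeceeeec in place — eec i cee cee i cee cee eec i cee cee i cee cee cee cee i — and concatenate.

eeciceeceeiceeceeeeciceeceeiceeceeceeceei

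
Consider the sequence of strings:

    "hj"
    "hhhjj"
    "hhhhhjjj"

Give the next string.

hhhhhhhjjjj

The n-th term is 2n-1 h's then n j's (n = 1, 2, …).
Setting n = 4 gives 7, 4 characters in each block.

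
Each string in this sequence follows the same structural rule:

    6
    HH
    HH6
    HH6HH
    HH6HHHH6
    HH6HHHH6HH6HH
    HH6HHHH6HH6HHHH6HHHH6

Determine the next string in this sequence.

This is a Fibonacci-style word recurrence s(k) = s(k−1)·s(k−2): e.g. HH·6 = HH6.
So term 8 is HH6HHHH6HH6HHHH6HHHH6·HH6HHHH6HH6HH.

HH6HHHH6HH6HHHH6HHHH6HH6HHHH6HH6HH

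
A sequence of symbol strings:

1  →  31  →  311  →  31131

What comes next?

31131311

Each term (from the third on) is the previous term followed by the one before it: term 3 = 31·1 = 311.
The next term joins 31131 and 311.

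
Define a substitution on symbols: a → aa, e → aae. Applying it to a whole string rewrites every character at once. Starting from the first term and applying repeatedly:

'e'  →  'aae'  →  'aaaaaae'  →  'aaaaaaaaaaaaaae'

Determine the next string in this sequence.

Applying the rule to each of the 15 symbols of aaaaaaaaaaaaaae gives the pieces aa aa aa aa aa aa aa aa aa aa aa aa aa aa aae, which concatenate to the answer.

aaaaaaaaaaaaaaaaaaaaaaaaaaaaaae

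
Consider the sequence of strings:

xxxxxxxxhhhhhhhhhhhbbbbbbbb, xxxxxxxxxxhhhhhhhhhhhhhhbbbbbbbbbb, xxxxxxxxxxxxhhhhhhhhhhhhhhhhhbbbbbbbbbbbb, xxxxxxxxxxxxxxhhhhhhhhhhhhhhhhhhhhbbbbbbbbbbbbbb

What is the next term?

The n-th term is 2n+2 x's then 3n+2 h's then 2n+2 b's, where the shown terms are n = 3, 4, 5, 6.
For the next term, n = 7, so the run lengths are 16, 23, 16.

xxxxxxxxxxxxxxxxhhhhhhhhhhhhhhhhhhhhhhhbbbbbbbbbbbbbbbb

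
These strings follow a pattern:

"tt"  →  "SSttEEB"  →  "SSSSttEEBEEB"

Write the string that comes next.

s(k+1) = SS·s(k)·EEB, so each term gains SS as a prefix and EEB as a suffix.
Applying this once more to SSSSttEEBEEB:

SSSSSSttEEBEEBEEB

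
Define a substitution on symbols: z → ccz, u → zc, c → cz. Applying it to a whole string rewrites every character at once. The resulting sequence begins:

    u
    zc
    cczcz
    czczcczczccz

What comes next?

Rewriting each symbol of czczcczczccz: c→cz, z→ccz, c→cz, z→ccz, c→cz, c→cz, z→ccz, c→cz, z→ccz, c→cz, c→cz, z→ccz, which concatenates to cz ccz cz ccz cz cz ccz cz ccz cz cz ccz.

czcczczcczczczcczczcczczczccz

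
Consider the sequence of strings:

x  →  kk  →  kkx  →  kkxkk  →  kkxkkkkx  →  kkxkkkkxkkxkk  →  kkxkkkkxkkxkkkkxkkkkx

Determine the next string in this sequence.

kkxkkkkxkkxkkkkxkkkkxkkxkkkkxkkxkk

Each term (from the third on) is the previous term followed by the one before it: term 3 = kk·x = kkx.
The next term joins kkxkkkkxkkxkkkkxkkkkx and kkxkkkkxkkxkk.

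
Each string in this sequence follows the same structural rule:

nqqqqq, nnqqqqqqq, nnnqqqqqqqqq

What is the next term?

nnnnqqqqqqqqqqq

The n-th term is n-1 n's then 2n+1 q's, where the shown terms are n = 2, 3, 4.
For the next term, n = 5, so the run lengths are 4, 11.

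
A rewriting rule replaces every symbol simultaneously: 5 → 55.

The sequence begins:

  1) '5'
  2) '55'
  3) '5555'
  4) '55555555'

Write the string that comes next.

Expanding 55555555: 5→55, 5→55, 5→55, 5→55, 5→55, 5→55, 5→55, 5→55. Concatenated: 55 55 55 55 55 55 55 55.

5555555555555555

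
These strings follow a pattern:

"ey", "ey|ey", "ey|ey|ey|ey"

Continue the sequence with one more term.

ey|ey|ey|ey|ey|ey|ey|ey

s(k+1) = s(k)·|·s(k) — each term doubles the last with '|' between the halves.
So the next term is two copies of ey|ey|ey|ey with '|' between the halves.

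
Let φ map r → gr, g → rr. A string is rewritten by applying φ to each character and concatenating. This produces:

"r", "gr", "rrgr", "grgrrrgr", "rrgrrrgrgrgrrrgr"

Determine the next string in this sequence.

Replace each of the 16 characters of rrgrrrgrgrgrrrgr in place — gr gr rr gr gr gr rr gr rr gr rr gr gr gr rr gr — and concatenate.

grgrrrgrgrgrrrgrrrgrrrgrgrgrrrgr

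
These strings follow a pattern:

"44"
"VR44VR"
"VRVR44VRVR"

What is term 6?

s(k+1) = VR·s(k)·VR, so each term gains VR as a prefix and VR as a suffix.
From VRVR44VRVR, 3 further steps: VRVR44VRVR → VRVRVR44VRVRVR → VRVRVRVR44VRVRVRVR → (answer).

VRVRVRVRVR44VRVRVRVRVR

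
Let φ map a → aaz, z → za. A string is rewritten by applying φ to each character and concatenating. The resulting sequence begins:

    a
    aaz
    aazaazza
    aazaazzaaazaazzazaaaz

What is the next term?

Rewriting the 21 symbols of aazaazzaaazaazzazaaaz one by one yields aaz aaz za aaz aaz za za aaz aaz aaz za aaz aaz za za aaz za aaz aaz aaz za; concatenated:

aazaazzaaazaazzazaaazaazaazzaaazaazzazaaazzaaazaazaazza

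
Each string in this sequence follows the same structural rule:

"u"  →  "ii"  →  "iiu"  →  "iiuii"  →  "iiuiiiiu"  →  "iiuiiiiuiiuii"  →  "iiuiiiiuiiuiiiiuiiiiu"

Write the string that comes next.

From term 3 onward, concatenate the last term with the second-to-last: ii·u = iiu, iiu·ii = iiuii, …
Continuing: iiuiiiiuiiuiiiiuiiiiu · iiuiiiiuiiuii gives term 8.

iiuiiiiuiiuiiiiuiiiiuiiuiiiiuiiuii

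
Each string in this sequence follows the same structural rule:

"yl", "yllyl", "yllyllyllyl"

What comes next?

yllyllyllyllyllyllyllyl

s(k+1) = s(k)·l·s(k) — each term doubles the last with 'l' between the halves.
One more doubling of yllyllyllyl gives the answer.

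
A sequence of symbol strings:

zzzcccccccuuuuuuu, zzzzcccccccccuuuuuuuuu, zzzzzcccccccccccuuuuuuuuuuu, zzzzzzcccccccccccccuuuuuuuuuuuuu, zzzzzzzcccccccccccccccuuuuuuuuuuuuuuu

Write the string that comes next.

zzzzzzzzcccccccccccccccccuuuuuuuuuuuuuuuuu

Each string has the form z^{n} c^{2n+1} u^{2n+1}, where the shown terms are n = 3, 4, 5, 6, 7.
Setting n = 8 gives 8, 17, 17 characters in each block.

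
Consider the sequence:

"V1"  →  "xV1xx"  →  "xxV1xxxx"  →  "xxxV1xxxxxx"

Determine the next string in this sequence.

s(k+1) = x·s(k)·xx, so each term gains x as a prefix and xx as a suffix.
So the next term is x·xxxV1xxxxxx·xx.

xxxxV1xxxxxxxx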